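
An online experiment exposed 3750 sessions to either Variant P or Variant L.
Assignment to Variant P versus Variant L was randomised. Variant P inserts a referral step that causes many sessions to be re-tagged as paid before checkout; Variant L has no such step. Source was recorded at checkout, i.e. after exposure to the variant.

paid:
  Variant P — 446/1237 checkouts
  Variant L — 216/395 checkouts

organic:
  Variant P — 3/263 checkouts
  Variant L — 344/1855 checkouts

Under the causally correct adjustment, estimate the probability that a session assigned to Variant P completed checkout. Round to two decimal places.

0.30

The traffic source-specific comparison favours Variant L throughout, but the pooled figures favour Variant P. The question is whether to condition on traffic source.
Traffic source lies on the pathway variant → traffic source → outcome, so adjusting for it blocks the indirect effect. For the total causal effect of variant, use the unadjusted pooled rates.
So P(outcome | do(Variant P)) is just the pooled rate for Variant P: 449/1500 = 0.299.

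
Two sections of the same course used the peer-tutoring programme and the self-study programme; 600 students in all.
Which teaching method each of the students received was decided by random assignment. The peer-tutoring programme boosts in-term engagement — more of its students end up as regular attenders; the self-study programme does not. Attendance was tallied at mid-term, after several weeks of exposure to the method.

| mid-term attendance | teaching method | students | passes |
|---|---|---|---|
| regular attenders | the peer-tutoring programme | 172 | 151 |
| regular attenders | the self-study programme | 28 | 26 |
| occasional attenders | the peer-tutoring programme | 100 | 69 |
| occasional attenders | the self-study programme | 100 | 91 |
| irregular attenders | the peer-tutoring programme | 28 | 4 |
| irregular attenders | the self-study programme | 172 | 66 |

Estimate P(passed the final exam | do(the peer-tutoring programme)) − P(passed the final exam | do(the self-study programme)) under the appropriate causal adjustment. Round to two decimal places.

the self-study programme is higher inside every mid-term attendance stratum but the peer-tutoring programme is higher in aggregate. Whether to stratify depends on how mid-term attendance relates to the teaching method.
Stratifying would compare teaching methods among students the teaching methods themselves sorted into mid-term attendance groups — a form of selection on an intermediate. The unconditioned pooled rates give the total causal effect.
The causal difference is the pooled difference: 0.747 − 0.610 = +0.137.

+0.14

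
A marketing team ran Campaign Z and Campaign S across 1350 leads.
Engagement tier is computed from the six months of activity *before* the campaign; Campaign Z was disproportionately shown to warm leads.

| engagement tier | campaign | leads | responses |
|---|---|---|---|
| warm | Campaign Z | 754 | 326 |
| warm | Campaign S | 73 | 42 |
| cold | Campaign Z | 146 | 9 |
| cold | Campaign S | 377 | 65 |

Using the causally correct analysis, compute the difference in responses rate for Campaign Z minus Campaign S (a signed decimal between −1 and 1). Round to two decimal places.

-0.13

Engagement tier differs across campaigns for reasons unrelated to any effect of the campaign itself, and it separately predicts the outcome — a classic confounder. We must compare within engagement tier levels.
Adjusting over the population distribution of engagement tier: 0.613·(0.432−0.575) + 0.387·(0.062−0.172) = -0.131.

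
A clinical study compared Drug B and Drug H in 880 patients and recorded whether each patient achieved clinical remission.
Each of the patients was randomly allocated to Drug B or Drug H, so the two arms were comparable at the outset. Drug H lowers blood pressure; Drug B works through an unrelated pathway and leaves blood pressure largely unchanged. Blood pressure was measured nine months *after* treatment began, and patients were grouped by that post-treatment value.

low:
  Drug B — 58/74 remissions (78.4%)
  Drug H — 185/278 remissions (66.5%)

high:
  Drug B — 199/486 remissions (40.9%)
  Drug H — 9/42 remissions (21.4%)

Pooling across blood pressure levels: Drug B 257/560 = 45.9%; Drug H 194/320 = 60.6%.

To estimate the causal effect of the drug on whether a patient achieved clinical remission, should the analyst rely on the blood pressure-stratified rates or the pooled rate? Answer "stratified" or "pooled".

Drug B is higher inside every blood pressure stratum but Drug H is higher in aggregate. Whether to stratify depends on how blood pressure relates to the drug.
Blood pressure is downstream of the drug. One should not condition on a consequence of treatment, so the overall rates are the right comparison.
Pooled: Drug B 45.9% vs Drug H 60.6%; Drug H is higher overall.

pooled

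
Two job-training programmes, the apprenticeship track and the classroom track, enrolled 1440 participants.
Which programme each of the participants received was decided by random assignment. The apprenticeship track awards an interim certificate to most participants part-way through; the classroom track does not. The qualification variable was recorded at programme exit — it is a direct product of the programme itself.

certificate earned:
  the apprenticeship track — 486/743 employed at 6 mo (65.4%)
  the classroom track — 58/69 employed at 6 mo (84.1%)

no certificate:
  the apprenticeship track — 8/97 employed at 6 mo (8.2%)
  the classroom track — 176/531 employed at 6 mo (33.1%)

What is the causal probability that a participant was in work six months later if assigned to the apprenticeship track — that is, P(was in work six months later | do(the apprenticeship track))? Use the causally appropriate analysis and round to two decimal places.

0.59

The qualification attained during the programme-specific comparison favours the classroom track throughout, but the pooled figures favour the apprenticeship track. The question is whether to condition on qualification attained during the programme.
Qualification attained during the programme is recorded after the programme and is itself shifted by it — it sits on the causal path from programme to outcome. Conditioning on a mediator would strip out part of the effect we want; the pooled comparison gives the total causal effect.
So P(outcome | do(the apprenticeship track)) is just the pooled rate for the apprenticeship track: 494/840 = 0.588.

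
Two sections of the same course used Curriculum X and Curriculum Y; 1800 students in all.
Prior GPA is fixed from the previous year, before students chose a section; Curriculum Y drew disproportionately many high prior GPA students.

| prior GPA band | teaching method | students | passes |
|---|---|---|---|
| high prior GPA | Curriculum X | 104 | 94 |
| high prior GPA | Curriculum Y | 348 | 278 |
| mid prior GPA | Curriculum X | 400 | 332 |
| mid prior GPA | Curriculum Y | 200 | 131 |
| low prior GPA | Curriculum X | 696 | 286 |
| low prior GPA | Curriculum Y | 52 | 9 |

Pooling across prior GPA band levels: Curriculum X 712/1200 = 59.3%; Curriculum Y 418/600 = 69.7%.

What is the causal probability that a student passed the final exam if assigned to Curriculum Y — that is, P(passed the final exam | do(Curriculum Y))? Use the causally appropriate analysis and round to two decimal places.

0.49

Curriculum X is higher inside every prior GPA band stratum but Curriculum Y is higher in aggregate. Whether to stratify depends on how prior GPA band relates to the teaching method.
Since prior GPA band is a pre-existing factor (not a product of the teaching method) and it affects the outcome on its own, it is a confounder. The stratified rates, not the pooled rate, identify the causal effect.
Standardising Curriculum Y to the population prior GPA band mix: 0.251·278/348 + 0.333·131/200 + 0.416·9/52 = 0.491.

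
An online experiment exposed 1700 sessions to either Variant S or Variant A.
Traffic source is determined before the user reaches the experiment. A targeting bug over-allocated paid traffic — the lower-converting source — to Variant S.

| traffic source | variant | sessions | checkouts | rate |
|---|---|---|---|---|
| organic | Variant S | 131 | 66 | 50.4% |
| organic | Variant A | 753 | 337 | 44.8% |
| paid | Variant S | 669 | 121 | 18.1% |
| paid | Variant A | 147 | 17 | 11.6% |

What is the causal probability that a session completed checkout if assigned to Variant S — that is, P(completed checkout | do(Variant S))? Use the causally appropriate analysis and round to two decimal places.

0.35

Traffic source satisfies the back-door criterion: it is not a descendant of the variant, and it blocks the spurious path from variant to outcome. Adjusting for it (i.e., using the within-traffic source rates) gives the causal effect.
Standardising Variant S to the population traffic source mix: 0.520·66/131 + 0.480·121/669 = 0.349.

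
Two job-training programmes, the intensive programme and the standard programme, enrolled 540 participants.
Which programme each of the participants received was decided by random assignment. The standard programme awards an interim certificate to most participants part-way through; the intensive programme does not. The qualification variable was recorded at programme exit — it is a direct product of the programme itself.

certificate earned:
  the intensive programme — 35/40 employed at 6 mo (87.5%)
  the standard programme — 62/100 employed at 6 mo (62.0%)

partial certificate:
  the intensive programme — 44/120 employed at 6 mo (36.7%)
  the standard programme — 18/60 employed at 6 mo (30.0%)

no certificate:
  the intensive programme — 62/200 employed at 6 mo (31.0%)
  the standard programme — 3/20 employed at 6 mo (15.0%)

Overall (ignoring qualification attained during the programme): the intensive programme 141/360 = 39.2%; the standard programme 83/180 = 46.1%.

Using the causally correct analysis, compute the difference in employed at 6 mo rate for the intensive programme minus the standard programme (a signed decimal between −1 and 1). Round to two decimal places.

-0.07

Qualification attained during the programme is downstream of the programme. One should not condition on a consequence of treatment, so the overall rates are the right comparison.
The causal difference is the pooled difference: 0.392 − 0.461 = -0.069.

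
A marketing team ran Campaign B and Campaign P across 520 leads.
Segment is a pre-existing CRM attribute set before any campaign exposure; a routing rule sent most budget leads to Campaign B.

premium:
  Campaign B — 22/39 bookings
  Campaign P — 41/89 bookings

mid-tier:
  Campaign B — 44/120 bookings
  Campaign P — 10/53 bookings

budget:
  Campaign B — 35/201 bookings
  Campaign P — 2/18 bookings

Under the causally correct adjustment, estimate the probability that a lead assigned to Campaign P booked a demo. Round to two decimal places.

0.22

Customer segment is set before the campaign has any effect — it is not caused by the campaign — and it independently drives the outcome. That makes it a confounder, so the causal comparison is within customer segment levels.
Standardising Campaign P to the population customer segment mix: 0.246·41/89 + 0.333·10/53 + 0.421·2/18 = 0.223.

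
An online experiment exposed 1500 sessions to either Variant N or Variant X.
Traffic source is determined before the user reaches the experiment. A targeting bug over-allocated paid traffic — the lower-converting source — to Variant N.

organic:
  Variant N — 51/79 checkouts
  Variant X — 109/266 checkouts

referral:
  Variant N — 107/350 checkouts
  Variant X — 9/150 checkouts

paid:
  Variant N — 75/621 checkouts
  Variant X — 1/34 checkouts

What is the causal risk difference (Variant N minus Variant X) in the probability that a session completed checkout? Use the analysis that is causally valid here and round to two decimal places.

The stratified and pooled comparisons disagree (Variant N wins within each traffic source; Variant X wins overall), so the answer turns on the causal role of traffic source.
The imbalance in traffic source arose from how sessions were allocated, not from anything the variant did; and traffic source independently affects the outcome. The pooled gap is confounded — condition on traffic source.
Adjusting over the population distribution of traffic source: 0.230·(0.646−0.410) + 0.333·(0.306−0.060) + 0.437·(0.121−0.029) = +0.176.

+0.18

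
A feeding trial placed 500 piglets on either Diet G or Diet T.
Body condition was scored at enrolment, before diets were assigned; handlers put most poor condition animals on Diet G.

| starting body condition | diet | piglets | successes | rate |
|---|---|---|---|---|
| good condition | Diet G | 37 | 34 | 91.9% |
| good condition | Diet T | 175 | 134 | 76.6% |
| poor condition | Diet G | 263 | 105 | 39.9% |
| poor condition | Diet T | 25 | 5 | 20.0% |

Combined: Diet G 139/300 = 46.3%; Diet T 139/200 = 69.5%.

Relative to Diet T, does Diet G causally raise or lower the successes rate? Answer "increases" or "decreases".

Within every starting body condition level Diet G has the higher rate, yet pooled Diet T does — Simpson's reversal.
Since starting body condition is a pre-existing factor (not a product of the diet) and it affects the outcome on its own, it is a confounder. The stratified rates, not the pooled rate, identify the causal effect.
Within each level — good condition: 91.9% vs 76.6%; poor condition: 39.9% vs 20.0% — Diet G is higher every time.

increases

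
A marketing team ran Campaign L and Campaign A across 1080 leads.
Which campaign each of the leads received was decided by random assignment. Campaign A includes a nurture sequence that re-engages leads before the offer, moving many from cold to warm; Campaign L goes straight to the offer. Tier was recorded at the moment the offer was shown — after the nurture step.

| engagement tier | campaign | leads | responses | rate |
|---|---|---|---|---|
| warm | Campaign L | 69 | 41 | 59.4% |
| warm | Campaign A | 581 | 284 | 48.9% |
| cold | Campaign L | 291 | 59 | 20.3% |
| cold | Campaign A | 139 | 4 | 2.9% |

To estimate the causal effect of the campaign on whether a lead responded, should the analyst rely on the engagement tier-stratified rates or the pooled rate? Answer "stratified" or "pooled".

Engagement tier is downstream of the campaign. One should not condition on a consequence of treatment, so the overall rates are the right comparison.
Pooled: Campaign L 27.8% vs Campaign A 40.0%; Campaign A is higher overall.

pooled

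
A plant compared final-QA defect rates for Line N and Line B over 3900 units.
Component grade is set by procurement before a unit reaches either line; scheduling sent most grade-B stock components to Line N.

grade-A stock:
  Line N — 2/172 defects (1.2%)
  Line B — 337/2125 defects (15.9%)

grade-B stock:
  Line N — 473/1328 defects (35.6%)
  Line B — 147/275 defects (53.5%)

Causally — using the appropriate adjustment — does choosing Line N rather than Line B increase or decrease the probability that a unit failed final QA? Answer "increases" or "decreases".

The component grade-specific comparison favours Line N throughout, but the pooled figures favour Line B. The question is whether to condition on component grade.
Nothing the line does changes component grade; the imbalance is an allocation artefact. With component grade also predicting the outcome, the pooled figure is confounded, and the within-stratum comparison is the causal one.
Within each level — grade-A stock: 1.2% vs 15.9%; grade-B stock: 35.6% vs 53.5% — Line N is lower every time.

decreases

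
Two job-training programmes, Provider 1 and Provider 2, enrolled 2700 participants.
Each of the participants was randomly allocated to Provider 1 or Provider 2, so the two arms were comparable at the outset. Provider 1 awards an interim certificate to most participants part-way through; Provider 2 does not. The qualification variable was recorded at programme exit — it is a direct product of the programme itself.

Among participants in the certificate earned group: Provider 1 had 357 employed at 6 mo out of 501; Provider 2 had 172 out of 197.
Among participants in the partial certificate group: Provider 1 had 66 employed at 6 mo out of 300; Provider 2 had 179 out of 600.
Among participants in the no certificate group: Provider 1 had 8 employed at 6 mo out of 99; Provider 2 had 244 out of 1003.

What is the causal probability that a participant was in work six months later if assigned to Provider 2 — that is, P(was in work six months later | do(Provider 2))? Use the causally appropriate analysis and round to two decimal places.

0.33

The qualification attained during the programme-specific comparison favours Provider 2 throughout, but the pooled figures favour Provider 1. The question is whether to condition on qualification attained during the programme.
Stratifying would compare programmes among participants the programmes themselves sorted into qualification attained during the programme groups — a form of selection on an intermediate. The unconditioned pooled rates give the total causal effect.
So P(outcome | do(Provider 2)) is just the pooled rate for Provider 2: 595/1800 = 0.331.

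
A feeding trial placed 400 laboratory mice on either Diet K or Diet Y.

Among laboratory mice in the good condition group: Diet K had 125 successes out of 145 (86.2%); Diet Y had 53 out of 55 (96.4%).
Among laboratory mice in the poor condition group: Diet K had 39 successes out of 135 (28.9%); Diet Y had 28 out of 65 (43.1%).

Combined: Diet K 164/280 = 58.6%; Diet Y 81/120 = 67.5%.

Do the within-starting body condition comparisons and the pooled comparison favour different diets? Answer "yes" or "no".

no

Within each starting body condition level (good condition 86.2% vs 96.4%; poor condition 28.9% vs 43.1%), Diet Y has the higher rate every time. Pooled: 58.6% vs 67.5% — Diet Y has the higher rate overall. They agree.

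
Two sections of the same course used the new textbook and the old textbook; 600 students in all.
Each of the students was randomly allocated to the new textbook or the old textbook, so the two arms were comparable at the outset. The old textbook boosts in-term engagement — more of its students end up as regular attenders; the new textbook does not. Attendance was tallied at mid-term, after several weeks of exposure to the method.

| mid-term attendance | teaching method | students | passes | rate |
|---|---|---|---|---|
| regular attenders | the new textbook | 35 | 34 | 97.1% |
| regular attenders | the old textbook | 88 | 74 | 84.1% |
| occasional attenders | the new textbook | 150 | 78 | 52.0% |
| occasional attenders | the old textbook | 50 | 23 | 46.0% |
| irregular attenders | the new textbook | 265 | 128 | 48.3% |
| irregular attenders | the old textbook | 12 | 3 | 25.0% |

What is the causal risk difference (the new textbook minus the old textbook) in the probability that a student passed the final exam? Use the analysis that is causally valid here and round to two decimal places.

-0.13

The stratified and pooled comparisons disagree (the new textbook wins within each mid-term attendance; the old textbook wins overall), so the answer turns on the causal role of mid-term attendance.
The distribution of mid-term attendance is itself part of what the teaching method does — it is an intermediate outcome. Holding it fixed would remove that part of the effect; the total effect is the pooled difference.
The causal difference is the pooled difference: 0.533 − 0.667 = -0.133.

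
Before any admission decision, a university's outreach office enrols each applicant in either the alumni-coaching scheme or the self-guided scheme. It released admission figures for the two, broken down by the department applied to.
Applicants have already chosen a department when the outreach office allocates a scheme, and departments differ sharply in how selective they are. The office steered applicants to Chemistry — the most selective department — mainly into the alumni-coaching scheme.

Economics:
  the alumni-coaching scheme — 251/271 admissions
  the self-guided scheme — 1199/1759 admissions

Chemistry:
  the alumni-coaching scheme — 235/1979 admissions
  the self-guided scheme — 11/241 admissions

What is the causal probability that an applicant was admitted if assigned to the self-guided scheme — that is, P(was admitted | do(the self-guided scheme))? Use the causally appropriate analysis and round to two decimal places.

0.35

The department-specific comparison favours the alumni-coaching scheme throughout, but the pooled figures favour the self-guided scheme. The question is whether to condition on department.
Department is set before the outreach scheme has any effect — it is not caused by the outreach scheme — and it independently drives the outcome. That makes it a confounder, so the causal comparison is within department levels.
Standardising the self-guided scheme to the population department mix: 0.478·1199/1759 + 0.522·11/241 = 0.349.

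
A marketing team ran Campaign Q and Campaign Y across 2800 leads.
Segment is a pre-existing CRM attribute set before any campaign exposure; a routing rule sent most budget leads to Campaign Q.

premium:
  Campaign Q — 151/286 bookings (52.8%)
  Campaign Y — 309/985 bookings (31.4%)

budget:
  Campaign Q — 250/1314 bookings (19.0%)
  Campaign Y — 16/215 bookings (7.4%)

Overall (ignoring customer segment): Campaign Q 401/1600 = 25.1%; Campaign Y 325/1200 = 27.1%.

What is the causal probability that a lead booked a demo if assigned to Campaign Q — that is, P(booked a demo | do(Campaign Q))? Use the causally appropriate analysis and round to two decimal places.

The imbalance in customer segment arose from how leads were allocated, not from anything the campaign did; and customer segment independently affects the outcome. The pooled gap is confounded — condition on customer segment.
Standardising Campaign Q to the population customer segment mix: 0.454·151/286 + 0.546·250/1314 = 0.344.

0.34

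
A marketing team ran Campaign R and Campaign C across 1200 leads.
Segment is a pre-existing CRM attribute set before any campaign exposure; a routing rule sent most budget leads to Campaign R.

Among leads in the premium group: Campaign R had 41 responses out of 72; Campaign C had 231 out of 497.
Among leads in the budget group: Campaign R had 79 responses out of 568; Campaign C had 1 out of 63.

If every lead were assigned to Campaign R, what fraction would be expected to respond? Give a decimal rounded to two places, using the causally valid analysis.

Customer segment differs across campaigns for reasons unrelated to any effect of the campaign itself, and it separately predicts the outcome — a classic confounder. We must compare within customer segment levels.
Standardising Campaign R to the population customer segment mix: 0.474·41/72 + 0.526·79/568 = 0.343.

0.34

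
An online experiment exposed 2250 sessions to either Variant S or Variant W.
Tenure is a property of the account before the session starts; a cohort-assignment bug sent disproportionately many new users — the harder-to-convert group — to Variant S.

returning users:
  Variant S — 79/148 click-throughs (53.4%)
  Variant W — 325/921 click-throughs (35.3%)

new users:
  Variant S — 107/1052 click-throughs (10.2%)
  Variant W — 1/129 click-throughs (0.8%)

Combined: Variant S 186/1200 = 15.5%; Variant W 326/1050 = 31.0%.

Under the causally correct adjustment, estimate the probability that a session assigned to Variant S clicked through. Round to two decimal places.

Here user tenure is a common cause — it drives both which variant a case falls under and the outcome. The crude comparison mixes populations; the stratum-specific rates are the causally relevant ones.
Standardising Variant S to the population user tenure mix: 0.475·79/148 + 0.525·107/1052 = 0.307.

0.31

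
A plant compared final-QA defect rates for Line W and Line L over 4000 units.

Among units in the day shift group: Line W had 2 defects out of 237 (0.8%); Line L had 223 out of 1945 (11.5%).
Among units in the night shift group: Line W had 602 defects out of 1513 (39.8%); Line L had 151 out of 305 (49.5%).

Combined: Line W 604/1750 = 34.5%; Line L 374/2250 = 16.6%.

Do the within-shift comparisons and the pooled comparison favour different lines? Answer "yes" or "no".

Within each shift level (day shift 0.8% vs 11.5%; night shift 39.8% vs 49.5%), Line W has the lower rate every time. Pooled: 34.5% vs 16.6% — Line L has the lower rate overall. The two comparisons disagree.

yes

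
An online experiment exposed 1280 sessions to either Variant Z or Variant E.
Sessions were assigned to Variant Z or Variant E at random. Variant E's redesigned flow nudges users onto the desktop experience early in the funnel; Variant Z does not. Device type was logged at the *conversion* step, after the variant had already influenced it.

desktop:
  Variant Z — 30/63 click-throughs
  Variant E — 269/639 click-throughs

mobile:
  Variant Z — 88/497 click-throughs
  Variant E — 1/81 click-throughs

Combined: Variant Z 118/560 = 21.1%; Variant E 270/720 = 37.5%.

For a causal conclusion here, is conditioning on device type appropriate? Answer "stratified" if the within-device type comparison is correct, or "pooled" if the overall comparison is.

Variant Z is higher inside every device type stratum but Variant E is higher in aggregate. Whether to stratify depends on how device type relates to the variant.
Device type is downstream of the variant. One should not condition on a consequence of treatment, so the overall rates are the right comparison.
Pooled: Variant Z 21.1% vs Variant E 37.5%; Variant E is higher overall.

pooled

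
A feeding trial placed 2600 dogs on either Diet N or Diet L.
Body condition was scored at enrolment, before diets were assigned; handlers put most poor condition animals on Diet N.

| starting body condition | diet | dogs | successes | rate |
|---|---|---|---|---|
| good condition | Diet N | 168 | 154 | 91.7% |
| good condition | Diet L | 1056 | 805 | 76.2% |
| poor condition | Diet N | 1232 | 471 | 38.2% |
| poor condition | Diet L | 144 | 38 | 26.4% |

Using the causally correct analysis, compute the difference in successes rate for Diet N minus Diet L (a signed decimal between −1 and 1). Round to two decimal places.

Diet N is higher inside every starting body condition stratum but Diet L is higher in aggregate. Whether to stratify depends on how starting body condition relates to the diet.
Starting body condition differs across diets for reasons unrelated to any effect of the diet itself, and it separately predicts the outcome — a classic confounder. We must compare within starting body condition levels.
Adjusting over the population distribution of starting body condition: 0.471·(0.917−0.762) + 0.529·(0.382−0.264) = +0.135.

+0.14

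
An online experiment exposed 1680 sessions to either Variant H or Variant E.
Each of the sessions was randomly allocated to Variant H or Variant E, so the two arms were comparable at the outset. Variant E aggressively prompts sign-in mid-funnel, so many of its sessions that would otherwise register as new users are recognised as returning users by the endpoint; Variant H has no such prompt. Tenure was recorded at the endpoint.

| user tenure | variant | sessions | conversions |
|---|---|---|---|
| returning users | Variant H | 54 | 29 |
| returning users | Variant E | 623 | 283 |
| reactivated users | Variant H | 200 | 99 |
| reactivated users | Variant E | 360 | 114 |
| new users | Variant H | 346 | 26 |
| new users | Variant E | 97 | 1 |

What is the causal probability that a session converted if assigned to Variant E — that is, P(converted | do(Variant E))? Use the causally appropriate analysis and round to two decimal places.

Within every user tenure level Variant H has the higher rate, yet pooled Variant E does — Simpson's reversal.
User tenure is recorded after the variant and is itself shifted by it — it sits on the causal path from variant to outcome. Conditioning on a mediator would strip out part of the effect we want; the pooled comparison gives the total causal effect.
So P(outcome | do(Variant E)) is just the pooled rate for Variant E: 398/1080 = 0.369.

0.37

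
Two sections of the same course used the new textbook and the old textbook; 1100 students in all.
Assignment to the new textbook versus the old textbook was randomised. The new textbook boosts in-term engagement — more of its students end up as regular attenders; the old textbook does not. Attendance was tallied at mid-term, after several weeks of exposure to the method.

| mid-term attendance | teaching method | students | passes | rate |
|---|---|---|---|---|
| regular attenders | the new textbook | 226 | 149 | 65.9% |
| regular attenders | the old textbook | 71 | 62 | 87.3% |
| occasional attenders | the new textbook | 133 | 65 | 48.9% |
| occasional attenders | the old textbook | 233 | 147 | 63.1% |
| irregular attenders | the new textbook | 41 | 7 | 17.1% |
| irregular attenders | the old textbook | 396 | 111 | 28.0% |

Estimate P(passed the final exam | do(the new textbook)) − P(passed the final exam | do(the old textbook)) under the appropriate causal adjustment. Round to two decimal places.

+0.10

the old textbook is higher inside every mid-term attendance stratum but the new textbook is higher in aggregate. Whether to stratify depends on how mid-term attendance relates to the teaching method.
Stratifying would compare teaching methods among students the teaching methods themselves sorted into mid-term attendance groups — a form of selection on an intermediate. The unconditioned pooled rates give the total causal effect.
The causal difference is the pooled difference: 0.552 − 0.457 = +0.095.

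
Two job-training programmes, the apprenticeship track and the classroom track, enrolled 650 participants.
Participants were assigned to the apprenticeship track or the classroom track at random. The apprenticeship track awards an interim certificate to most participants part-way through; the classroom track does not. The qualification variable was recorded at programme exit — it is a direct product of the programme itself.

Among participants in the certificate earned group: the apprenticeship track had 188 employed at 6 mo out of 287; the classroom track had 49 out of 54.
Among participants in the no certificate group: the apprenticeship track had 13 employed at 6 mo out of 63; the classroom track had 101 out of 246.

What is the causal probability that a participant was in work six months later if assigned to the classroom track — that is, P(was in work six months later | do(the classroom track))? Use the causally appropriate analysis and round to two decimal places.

0.50

Qualification attained during the programme here is a post-treatment variable shaped by the programme; conditioning on it would introduce bias rather than remove it. The overall comparison is the causal one.
So P(outcome | do(the classroom track)) is just the pooled rate for the classroom track: 150/300 = 0.500.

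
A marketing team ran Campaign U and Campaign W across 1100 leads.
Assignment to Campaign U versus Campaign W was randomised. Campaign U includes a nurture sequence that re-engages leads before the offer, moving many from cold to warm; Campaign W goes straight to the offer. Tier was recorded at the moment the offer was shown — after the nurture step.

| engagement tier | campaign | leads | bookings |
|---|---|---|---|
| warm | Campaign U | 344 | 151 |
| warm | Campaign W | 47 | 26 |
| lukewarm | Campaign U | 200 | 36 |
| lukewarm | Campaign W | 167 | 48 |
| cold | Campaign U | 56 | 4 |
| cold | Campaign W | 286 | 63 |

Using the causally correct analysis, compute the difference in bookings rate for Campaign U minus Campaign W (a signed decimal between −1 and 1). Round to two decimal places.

Campaign W is higher inside every engagement tier stratum but Campaign U is higher in aggregate. Whether to stratify depends on how engagement tier relates to the campaign.
Stratifying would compare campaigns among leads the campaigns themselves sorted into engagement tier groups — a form of selection on an intermediate. The unconditioned pooled rates give the total causal effect.
The causal difference is the pooled difference: 0.318 − 0.274 = +0.044.

+0.04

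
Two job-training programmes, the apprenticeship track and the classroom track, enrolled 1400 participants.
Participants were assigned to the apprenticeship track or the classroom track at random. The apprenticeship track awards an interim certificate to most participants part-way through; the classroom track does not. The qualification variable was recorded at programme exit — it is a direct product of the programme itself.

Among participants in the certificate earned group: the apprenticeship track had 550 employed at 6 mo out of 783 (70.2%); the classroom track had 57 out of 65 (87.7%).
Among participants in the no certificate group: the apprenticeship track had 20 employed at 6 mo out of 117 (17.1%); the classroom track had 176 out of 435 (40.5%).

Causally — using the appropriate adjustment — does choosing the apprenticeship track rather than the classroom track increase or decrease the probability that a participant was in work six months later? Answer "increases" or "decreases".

increases

The stratified and pooled comparisons disagree (the classroom track wins within each qualification attained during the programme; the apprenticeship track wins overall), so the answer turns on the causal role of qualification attained during the programme.
Because the programme influences qualification attained during the programme, qualification attained during the programme is a post-treatment mediator, not a confounder. Stratifying on it would bias the estimate; the causal effect is the crude pooled difference.
Pooled: the apprenticeship track 63.3% vs the classroom track 46.6%; the apprenticeship track is higher overall.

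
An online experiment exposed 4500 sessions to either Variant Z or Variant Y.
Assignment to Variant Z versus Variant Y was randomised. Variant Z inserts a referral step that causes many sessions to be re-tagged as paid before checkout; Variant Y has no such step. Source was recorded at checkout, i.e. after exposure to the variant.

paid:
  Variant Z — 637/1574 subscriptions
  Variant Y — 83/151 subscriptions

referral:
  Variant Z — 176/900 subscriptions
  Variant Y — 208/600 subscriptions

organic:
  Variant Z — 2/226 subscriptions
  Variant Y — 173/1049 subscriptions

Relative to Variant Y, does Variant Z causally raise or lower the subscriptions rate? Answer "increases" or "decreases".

The stratified and pooled comparisons disagree (Variant Y wins within each traffic source; Variant Z wins overall), so the answer turns on the causal role of traffic source.
The distribution of traffic source is itself part of what the variant does — it is an intermediate outcome. Holding it fixed would remove that part of the effect; the total effect is the pooled difference.
Pooled: Variant Z 30.2% vs Variant Y 25.8%; Variant Z is higher overall.

increases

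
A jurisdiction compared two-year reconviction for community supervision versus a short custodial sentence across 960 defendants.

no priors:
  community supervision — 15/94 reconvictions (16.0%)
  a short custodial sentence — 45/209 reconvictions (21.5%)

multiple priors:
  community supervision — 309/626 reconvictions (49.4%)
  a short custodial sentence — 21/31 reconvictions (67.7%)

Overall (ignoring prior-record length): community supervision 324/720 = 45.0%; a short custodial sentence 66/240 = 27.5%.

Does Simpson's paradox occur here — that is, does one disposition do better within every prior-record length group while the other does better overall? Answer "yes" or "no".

Within each prior-record length level (no priors 16.0% vs 21.5%; multiple priors 49.4% vs 67.7%), community supervision has the lower rate every time. Pooled: 45.0% vs 27.5% — a short custodial sentence has the lower rate overall. The two comparisons disagree.

yes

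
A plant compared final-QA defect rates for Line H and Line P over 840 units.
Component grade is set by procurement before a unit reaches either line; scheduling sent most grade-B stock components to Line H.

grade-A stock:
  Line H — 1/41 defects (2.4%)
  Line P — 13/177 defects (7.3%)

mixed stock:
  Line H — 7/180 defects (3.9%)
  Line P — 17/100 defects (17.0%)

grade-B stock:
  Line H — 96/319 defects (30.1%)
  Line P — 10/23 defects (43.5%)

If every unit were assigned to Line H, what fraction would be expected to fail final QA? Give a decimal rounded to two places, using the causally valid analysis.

Component grade satisfies the back-door criterion: it is not a descendant of the line, and it blocks the spurious path from line to outcome. Adjusting for it (i.e., using the within-component grade rates) gives the causal effect.
Standardising Line H to the population component grade mix: 0.260·1/41 + 0.333·7/180 + 0.407·96/319 = 0.142.

0.14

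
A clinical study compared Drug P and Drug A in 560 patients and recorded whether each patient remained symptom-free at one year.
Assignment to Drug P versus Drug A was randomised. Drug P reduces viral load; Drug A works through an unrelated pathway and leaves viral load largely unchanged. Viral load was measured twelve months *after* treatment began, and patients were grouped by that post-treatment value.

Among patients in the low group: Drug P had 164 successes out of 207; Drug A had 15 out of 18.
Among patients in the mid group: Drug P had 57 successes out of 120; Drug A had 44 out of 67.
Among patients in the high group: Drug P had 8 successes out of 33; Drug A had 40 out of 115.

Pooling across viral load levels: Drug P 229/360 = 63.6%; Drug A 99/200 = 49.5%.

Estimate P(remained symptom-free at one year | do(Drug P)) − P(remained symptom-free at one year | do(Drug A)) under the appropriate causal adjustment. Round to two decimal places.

Stratifying would compare drugs among patients the drugs themselves sorted into viral load groups — a form of selection on an intermediate. The unconditioned pooled rates give the total causal effect.
The causal difference is the pooled difference: 0.636 − 0.495 = +0.141.

+0.14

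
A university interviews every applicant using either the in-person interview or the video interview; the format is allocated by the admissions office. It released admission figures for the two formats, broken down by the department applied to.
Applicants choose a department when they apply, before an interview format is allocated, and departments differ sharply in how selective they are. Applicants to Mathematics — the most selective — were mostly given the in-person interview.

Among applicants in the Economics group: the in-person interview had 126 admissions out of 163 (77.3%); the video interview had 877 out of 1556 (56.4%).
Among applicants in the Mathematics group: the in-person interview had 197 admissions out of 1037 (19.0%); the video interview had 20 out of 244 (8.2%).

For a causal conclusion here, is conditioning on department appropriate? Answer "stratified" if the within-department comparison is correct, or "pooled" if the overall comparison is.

Here department is a common cause — it drives both which interview format a case falls under and the outcome. The crude comparison mixes populations; the stratum-specific rates are the causally relevant ones.
Within each level — Economics: 77.3% vs 56.4%; Mathematics: 19.0% vs 8.2% — the in-person interview is higher every time.

stratified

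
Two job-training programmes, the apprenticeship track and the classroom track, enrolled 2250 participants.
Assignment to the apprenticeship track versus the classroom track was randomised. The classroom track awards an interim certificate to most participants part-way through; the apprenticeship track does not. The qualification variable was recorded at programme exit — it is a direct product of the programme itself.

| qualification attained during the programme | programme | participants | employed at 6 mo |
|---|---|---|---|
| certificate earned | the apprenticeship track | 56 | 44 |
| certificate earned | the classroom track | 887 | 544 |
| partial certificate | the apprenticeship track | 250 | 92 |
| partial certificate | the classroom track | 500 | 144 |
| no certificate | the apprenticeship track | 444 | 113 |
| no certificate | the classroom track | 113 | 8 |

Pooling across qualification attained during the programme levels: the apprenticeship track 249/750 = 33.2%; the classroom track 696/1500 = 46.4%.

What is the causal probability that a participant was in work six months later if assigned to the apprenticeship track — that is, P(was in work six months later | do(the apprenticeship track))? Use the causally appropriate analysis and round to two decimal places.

The stratified and pooled comparisons disagree (the apprenticeship track wins within each qualification attained during the programme; the classroom track wins overall), so the answer turns on the causal role of qualification attained during the programme.
Because the programme influences qualification attained during the programme, qualification attained during the programme is a post-treatment mediator, not a confounder. Stratifying on it would bias the estimate; the causal effect is the crude pooled difference.
So P(outcome | do(the apprenticeship track)) is just the pooled rate for the apprenticeship track: 249/750 = 0.332.

0.33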